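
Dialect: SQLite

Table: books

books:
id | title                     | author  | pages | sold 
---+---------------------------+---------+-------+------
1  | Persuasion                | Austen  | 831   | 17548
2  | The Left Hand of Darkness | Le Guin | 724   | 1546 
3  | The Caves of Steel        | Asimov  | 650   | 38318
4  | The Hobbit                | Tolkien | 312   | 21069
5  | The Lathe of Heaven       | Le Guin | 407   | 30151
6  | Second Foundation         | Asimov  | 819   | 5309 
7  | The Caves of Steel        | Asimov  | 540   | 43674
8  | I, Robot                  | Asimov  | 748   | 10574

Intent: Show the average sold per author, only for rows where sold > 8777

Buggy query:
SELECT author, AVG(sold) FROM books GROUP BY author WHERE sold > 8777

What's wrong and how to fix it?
Bug: Row-level WHERE must come before GROUP BY in the clause order

Fix: Place WHERE between FROM and GROUP BY

Corrected query:
SELECT author, AVG(sold) FROM books WHERE sold > 8777 GROUP BY author

Result:
author  | AVG(sold)   
--------+-------------
Asimov  | 30855.333333
Austen  | 17548       
Le Guin | 30151       
Tolkien | 21069       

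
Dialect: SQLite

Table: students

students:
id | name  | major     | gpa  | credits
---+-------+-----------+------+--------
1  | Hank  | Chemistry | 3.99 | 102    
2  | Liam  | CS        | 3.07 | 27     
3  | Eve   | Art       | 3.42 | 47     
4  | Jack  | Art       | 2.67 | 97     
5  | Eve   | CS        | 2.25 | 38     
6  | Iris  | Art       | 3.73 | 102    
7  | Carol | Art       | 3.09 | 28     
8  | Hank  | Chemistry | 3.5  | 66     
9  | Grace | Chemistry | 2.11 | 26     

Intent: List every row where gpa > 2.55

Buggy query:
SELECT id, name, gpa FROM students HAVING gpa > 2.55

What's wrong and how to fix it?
Bug: HAVING filters the output of aggregation, but this query has no GROUP BY and no aggregate functions, so SQLite rejects it (HAVING clause on a non-aggregate query); the condition here is per row

Fix: Replace HAVING with WHERE since the condition applies to individual rows

Corrected query:
SELECT id, name, gpa FROM students WHERE gpa > 2.55

Result:
id | name  | gpa 
---+-------+-----
1  | Hank  | 3.99
2  | Liam  | 3.07
3  | Eve   | 3.42
4  | Jack  | 2.67
6  | Iris  | 3.73
7  | Carol | 3.09
8  | Hank  | 3.5 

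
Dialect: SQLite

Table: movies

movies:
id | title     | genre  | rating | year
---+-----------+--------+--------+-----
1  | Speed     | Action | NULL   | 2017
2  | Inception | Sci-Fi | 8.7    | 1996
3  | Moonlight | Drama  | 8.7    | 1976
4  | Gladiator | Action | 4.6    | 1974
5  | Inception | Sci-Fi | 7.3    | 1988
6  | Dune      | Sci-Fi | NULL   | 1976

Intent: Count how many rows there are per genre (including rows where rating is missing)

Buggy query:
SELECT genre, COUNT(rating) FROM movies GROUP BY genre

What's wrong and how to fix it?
Bug: COUNT(column) counts non-NULL values only; rows with NULL rating aren't counted

Fix: Replace COUNT(rating) with COUNT(*)

Corrected query:
SELECT genre, COUNT(*) FROM movies GROUP BY genre

Result:
genre  | COUNT(*)
-------+---------
Action | 2       
Drama  | 1       
Sci-Fi | 3       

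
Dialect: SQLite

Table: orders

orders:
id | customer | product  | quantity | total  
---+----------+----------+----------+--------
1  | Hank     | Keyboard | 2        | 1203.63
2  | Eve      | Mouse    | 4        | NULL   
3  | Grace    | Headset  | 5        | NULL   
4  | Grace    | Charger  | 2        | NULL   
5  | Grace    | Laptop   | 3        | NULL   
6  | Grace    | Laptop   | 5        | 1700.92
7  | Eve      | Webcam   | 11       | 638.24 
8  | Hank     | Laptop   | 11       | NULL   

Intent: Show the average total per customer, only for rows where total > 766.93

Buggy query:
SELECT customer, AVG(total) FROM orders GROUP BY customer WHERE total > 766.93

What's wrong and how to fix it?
Bug: WHERE cannot follow GROUP BY

Fix: Move the WHERE clause before GROUP BY

Corrected query:
SELECT customer, AVG(total) FROM orders WHERE total > 766.93 GROUP BY customer

Result:
customer | AVG(total)
---------+-----------
Grace    | 1700.92   
Hank     | 1203.63   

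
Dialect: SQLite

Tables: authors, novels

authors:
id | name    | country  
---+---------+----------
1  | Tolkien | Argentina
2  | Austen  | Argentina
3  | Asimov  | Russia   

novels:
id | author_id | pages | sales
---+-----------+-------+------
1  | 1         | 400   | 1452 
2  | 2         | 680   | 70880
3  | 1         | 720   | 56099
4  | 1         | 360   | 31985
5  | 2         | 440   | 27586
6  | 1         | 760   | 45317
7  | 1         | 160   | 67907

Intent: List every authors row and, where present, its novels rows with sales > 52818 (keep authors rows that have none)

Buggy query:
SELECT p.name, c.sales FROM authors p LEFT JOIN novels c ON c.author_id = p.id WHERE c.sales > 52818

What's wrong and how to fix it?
Bug: A WHERE condition on the right-hand table after LEFT JOIN drops unmatched parents

Fix: Put 'c.sales > 52818' in the JOIN's ON clause instead of WHERE

Corrected query:
SELECT p.name, c.sales FROM authors p LEFT JOIN novels c ON c.author_id = p.id AND c.sales > 52818

Result:
name    | sales
--------+------
Tolkien | 56099
Tolkien | 67907
Austen  | 70880
Asimov  | NULL 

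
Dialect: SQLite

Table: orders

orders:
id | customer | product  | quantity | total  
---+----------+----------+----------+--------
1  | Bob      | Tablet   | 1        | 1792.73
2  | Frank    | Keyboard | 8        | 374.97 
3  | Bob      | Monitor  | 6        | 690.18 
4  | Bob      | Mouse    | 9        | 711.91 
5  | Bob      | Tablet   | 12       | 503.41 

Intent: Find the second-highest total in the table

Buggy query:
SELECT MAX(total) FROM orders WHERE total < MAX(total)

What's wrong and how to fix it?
Bug: MAX(total) on the right of the comparison is an aggregate-in-WHERE error

Fix: Compute the overall MAX in a subquery, then take MAX of rows below it

Corrected query:
SELECT MAX(total) FROM orders WHERE total < (SELECT MAX(total) FROM orders)

Result:
MAX(total)
----------
711.91    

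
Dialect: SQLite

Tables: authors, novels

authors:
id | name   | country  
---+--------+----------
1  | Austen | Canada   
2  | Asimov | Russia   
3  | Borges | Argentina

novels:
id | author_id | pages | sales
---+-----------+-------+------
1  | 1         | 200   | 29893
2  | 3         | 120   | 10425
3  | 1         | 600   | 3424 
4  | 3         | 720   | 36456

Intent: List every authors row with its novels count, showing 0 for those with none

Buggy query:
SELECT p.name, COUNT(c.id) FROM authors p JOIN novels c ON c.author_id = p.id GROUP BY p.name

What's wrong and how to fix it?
Bug: INNER JOIN drops authors rows that have no matching novels rows

Fix: Switch to LEFT JOIN to retain unmatched parent rows

Corrected query:
SELECT p.name, COUNT(c.id) FROM authors p LEFT JOIN novels c ON c.author_id = p.id GROUP BY p.name

Result:
name   | COUNT(c.id)
-------+------------
Asimov | 0          
Austen | 2          
Borges | 2          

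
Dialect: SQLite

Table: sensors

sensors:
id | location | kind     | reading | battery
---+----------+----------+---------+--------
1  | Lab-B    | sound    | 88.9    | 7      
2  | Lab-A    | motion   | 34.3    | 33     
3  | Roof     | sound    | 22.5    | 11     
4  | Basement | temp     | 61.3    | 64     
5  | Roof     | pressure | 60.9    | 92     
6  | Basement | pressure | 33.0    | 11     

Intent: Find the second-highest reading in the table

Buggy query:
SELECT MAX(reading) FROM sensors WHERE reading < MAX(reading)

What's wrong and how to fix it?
Bug: MAX(reading) on the right of the comparison is an aggregate-in-WHERE error

Fix: Put the inner MAX in a scalar subquery

Corrected query:
SELECT MAX(reading) FROM sensors WHERE reading < (SELECT MAX(reading) FROM sensors)

Result:
MAX(reading)
------------
61.3        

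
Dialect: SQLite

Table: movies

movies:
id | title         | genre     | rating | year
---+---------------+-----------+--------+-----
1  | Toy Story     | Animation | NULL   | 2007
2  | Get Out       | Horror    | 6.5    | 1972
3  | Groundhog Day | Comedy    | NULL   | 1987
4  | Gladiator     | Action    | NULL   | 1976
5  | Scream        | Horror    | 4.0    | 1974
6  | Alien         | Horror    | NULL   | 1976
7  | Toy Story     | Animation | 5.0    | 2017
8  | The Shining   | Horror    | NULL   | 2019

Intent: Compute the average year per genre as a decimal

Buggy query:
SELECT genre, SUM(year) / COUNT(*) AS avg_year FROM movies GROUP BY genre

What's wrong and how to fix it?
Bug: Both operands are integers, so '/' performs integer division and truncates

Fix: Multiply by 1.0 (or CAST to REAL) to force floating-point division

Corrected query:
SELECT genre, SUM(year) * 1.0 / COUNT(*) AS avg_year FROM movies GROUP BY genre

Result:
genre     | avg_year
----------+---------
Action    | 1976    
Animation | 2012    
Comedy    | 1987    
Horror    | 1985.25 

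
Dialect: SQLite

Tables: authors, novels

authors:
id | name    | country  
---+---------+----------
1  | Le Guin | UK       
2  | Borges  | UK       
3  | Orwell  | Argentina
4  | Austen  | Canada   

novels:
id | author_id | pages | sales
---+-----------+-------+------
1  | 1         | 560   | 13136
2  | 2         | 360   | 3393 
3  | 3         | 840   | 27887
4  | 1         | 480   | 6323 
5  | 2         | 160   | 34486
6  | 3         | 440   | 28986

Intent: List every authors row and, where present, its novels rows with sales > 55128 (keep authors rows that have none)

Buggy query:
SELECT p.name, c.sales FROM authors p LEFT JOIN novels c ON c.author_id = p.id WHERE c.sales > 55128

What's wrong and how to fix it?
Bug: Filtering c.sales in WHERE discards the NULL rows produced by LEFT JOIN, turning it into an inner join

Fix: Move the right-table condition into the ON clause so unmatched parents are kept

Corrected query:
SELECT p.name, c.sales FROM authors p LEFT JOIN novels c ON c.author_id = p.id AND c.sales > 55128

Result:
name    | sales
--------+------
Le Guin | NULL 
Borges  | NULL 
Orwell  | NULL 
Austen  | NULL 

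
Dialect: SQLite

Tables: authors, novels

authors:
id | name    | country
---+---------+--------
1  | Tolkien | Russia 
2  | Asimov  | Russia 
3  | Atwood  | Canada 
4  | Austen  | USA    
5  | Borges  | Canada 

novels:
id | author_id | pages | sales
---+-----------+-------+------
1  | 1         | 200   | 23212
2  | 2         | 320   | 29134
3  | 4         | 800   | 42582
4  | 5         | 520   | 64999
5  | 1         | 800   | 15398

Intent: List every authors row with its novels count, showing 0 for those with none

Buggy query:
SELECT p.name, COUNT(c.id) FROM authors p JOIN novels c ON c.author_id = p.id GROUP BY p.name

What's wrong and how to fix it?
Bug: INNER JOIN drops authors rows that have no matching novels rows

Fix: Use LEFT JOIN so parents without children still appear (COUNT(c.id) gives 0)

Corrected query:
SELECT p.name, COUNT(c.id) FROM authors p LEFT JOIN novels c ON c.author_id = p.id GROUP BY p.name

Result:
name    | COUNT(c.id)
--------+------------
Asimov  | 1          
Atwood  | 0          
Austen  | 1          
Borges  | 1          
Tolkien | 2          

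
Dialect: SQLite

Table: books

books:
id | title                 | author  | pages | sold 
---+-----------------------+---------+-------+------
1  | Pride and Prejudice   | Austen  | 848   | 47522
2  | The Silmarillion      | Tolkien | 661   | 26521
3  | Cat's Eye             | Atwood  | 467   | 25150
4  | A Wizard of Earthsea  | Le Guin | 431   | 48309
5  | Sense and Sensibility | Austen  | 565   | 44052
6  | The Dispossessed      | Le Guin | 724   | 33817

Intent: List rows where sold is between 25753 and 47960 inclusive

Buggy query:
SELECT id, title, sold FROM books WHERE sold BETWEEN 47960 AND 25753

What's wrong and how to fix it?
Bug: The bounds are reversed; BETWEEN a AND b requires a <= b to match anything

Fix: Write BETWEEN 25753 AND 47960

Corrected query:
SELECT id, title, sold FROM books WHERE sold BETWEEN 25753 AND 47960

Result:
id | title                 | sold 
---+-----------------------+------
1  | Pride and Prejudice   | 47522
2  | The Silmarillion      | 26521
5  | Sense and Sensibility | 44052
6  | The Dispossessed      | 33817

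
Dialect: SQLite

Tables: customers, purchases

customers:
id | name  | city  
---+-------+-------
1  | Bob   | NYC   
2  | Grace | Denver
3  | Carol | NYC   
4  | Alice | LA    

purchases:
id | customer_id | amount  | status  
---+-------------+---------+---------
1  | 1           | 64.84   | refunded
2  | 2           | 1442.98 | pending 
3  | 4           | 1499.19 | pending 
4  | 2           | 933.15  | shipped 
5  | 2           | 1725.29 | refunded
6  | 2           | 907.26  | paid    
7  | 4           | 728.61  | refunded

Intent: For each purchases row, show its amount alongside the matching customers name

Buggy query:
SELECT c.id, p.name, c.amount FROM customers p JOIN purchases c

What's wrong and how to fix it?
Bug: Missing join condition: each purchases row is matched to all customers rows instead of just its own

Fix: Add ON c.customer_id = p.id to the JOIN

Corrected query:
SELECT c.id, p.name, c.amount FROM customers p JOIN purchases c ON c.customer_id = p.id

Result:
id | name  | amount 
---+-------+--------
1  | Bob   | 64.84  
2  | Grace | 1442.98
3  | Alice | 1499.19
4  | Grace | 933.15 
5  | Grace | 1725.29
6  | Grace | 907.26 
7  | Alice | 728.61 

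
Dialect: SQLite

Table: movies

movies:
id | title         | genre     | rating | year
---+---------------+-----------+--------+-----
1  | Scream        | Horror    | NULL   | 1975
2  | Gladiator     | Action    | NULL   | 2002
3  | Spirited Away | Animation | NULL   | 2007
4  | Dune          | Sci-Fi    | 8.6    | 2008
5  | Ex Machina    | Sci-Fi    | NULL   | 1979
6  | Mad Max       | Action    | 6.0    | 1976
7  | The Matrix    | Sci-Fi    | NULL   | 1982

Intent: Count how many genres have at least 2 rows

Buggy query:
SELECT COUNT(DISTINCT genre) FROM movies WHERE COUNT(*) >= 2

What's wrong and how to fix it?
Bug: COUNT(*) cannot appear in WHERE; the per-group count doesn't exist yet

Fix: Group first with HAVING COUNT(*) >= 2, then COUNT the resulting groups

Corrected query:
SELECT COUNT(*) FROM (SELECT genre FROM movies GROUP BY genre HAVING COUNT(*) >= 2)

Result:
COUNT(*)
--------
2       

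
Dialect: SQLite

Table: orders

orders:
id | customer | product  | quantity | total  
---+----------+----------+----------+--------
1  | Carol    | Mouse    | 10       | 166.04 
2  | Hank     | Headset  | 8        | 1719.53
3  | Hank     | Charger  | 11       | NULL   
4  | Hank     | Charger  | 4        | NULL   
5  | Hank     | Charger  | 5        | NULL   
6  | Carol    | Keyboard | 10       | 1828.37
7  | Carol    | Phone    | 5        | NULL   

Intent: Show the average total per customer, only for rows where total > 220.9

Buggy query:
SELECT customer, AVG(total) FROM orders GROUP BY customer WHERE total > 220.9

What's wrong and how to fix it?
Bug: WHERE cannot follow GROUP BY

Fix: Place WHERE between FROM and GROUP BY

Corrected query:
SELECT customer, AVG(total) FROM orders WHERE total > 220.9 GROUP BY customer

Result:
customer | AVG(total)
---------+-----------
Carol    | 1828.37   
Hank     | 1719.53   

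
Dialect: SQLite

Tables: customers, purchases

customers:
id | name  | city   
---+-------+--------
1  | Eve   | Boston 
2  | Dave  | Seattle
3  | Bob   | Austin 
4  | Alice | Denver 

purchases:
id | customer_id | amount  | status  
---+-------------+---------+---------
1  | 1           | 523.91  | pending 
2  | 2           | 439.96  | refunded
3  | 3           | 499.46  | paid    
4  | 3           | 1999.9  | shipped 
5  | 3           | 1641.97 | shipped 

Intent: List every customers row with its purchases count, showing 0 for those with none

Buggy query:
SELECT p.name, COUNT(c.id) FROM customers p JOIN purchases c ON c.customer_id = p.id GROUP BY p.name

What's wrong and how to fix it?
Bug: An inner join excludes parents with zero children

Fix: Switch to LEFT JOIN to retain unmatched parent rows

Corrected query:
SELECT p.name, COUNT(c.id) FROM customers p LEFT JOIN purchases c ON c.customer_id = p.id GROUP BY p.name

Result:
name  | COUNT(c.id)
------+------------
Alice | 0          
Bob   | 3          
Dave  | 1          
Eve   | 1          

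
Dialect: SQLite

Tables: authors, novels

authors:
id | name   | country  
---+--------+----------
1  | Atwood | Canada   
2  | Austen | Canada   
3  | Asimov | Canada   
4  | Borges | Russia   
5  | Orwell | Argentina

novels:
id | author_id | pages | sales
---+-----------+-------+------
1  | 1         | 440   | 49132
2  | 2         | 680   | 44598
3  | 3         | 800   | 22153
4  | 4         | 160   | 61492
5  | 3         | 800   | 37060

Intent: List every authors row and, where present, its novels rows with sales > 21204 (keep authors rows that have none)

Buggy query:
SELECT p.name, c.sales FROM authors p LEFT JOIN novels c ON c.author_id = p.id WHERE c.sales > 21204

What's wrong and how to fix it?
Bug: A WHERE condition on the right-hand table after LEFT JOIN drops unmatched parents

Fix: Put 'c.sales > 21204' in the JOIN's ON clause instead of WHERE

Corrected query:
SELECT p.name, c.sales FROM authors p LEFT JOIN novels c ON c.author_id = p.id AND c.sales > 21204

Result:
name   | sales
-------+------
Atwood | 49132
Austen | 44598
Asimov | 22153
Asimov | 37060
Borges | 61492
Orwell | NULL 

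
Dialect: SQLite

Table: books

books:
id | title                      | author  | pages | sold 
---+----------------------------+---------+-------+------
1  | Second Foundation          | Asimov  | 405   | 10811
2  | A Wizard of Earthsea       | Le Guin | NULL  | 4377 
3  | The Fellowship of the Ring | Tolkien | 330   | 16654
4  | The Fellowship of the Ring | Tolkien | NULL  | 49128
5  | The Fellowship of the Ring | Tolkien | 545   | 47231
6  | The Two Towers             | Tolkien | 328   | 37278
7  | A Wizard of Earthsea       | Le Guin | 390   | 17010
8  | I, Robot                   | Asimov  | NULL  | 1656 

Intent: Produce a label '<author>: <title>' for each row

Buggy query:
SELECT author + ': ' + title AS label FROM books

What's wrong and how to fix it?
Bug: SQLite uses || for string concatenation; + coerces text to numbers (yielding 0)

Fix: Replace + with || to concatenate text

Corrected query:
SELECT author || ': ' || title AS label FROM books

Result:
label                              
-----------------------------------
Asimov: Second Foundation          
Le Guin: A Wizard of Earthsea      
Tolkien: The Fellowship of the Ring
Tolkien: The Fellowship of the Ring
Tolkien: The Fellowship of the Ring
Tolkien: The Two Towers            
Le Guin: A Wizard of Earthsea      
Asimov: I, Robot                   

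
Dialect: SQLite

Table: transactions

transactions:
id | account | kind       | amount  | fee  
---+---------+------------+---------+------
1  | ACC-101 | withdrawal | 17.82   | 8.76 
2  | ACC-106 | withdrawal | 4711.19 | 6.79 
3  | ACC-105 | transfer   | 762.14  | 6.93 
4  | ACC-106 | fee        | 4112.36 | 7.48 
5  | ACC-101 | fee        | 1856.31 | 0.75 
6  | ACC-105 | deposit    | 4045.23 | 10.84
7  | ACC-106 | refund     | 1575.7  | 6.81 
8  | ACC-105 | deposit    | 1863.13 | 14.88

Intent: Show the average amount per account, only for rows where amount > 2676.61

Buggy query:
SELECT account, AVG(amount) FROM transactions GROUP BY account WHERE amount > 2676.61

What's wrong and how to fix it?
Bug: Row-level WHERE must come before GROUP BY in the clause order

Fix: Place WHERE between FROM and GROUP BY

Corrected query:
SELECT account, AVG(amount) FROM transactions WHERE amount > 2676.61 GROUP BY account

Result:
account | AVG(amount)
--------+------------
ACC-105 | 4045.23    
ACC-106 | 4411.775   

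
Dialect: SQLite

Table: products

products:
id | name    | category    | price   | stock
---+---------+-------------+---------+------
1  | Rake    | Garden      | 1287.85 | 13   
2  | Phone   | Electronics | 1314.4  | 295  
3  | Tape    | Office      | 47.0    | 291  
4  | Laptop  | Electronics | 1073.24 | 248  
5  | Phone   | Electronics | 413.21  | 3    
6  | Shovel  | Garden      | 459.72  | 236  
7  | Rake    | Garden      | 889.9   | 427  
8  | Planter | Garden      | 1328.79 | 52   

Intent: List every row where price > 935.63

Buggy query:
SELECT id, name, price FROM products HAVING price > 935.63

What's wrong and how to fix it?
Bug: HAVING filters the output of aggregation, but this query has no GROUP BY and no aggregate functions, so SQLite rejects it (HAVING clause on a non-aggregate query); the condition here is per row

Fix: Use WHERE for row-level filtering

Corrected query:
SELECT id, name, price FROM products WHERE price > 935.63

Result:
id | name    | price  
---+---------+--------
1  | Rake    | 1287.85
2  | Phone   | 1314.4 
4  | Laptop  | 1073.24
8  | Planter | 1328.79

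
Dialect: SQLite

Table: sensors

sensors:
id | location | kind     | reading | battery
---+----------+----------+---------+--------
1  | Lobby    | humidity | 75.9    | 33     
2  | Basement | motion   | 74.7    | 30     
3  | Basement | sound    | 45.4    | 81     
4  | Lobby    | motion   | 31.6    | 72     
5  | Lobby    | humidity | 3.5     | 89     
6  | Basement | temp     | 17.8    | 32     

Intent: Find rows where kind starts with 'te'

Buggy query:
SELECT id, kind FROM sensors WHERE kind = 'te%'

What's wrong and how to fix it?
Bug: Wildcards only work with LIKE; '=' treats '%' as a literal character

Fix: Use LIKE for wildcard pattern matching

Corrected query:
SELECT id, kind FROM sensors WHERE kind LIKE 'te%'

Result:
id | kind
---+-----
6  | temp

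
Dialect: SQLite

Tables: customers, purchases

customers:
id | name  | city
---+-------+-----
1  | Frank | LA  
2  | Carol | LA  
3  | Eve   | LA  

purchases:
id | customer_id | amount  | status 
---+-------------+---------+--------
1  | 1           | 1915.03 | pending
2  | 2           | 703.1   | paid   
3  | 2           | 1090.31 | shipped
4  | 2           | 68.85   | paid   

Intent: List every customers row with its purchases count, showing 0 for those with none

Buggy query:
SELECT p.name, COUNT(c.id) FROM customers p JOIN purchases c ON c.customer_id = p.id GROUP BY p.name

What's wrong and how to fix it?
Bug: INNER JOIN drops customers rows that have no matching purchases rows

Fix: Use LEFT JOIN so parents without children still appear (COUNT(c.id) gives 0)

Corrected query:
SELECT p.name, COUNT(c.id) FROM customers p LEFT JOIN purchases c ON c.customer_id = p.id GROUP BY p.name

Result:
name  | COUNT(c.id)
------+------------
Carol | 3          
Eve   | 0          
Frank | 1          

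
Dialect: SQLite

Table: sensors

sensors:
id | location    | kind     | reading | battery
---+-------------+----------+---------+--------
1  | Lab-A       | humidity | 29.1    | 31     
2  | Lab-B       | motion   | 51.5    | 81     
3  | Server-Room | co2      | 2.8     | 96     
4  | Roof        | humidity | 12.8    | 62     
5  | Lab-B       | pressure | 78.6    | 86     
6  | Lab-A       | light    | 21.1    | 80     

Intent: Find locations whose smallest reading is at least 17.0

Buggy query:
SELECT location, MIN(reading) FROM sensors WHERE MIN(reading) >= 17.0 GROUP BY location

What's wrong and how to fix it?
Bug: MIN() in WHERE is a misuse of aggregate

Fix: Replace WHERE with HAVING after the GROUP BY

Corrected query:
SELECT location, MIN(reading) FROM sensors GROUP BY location HAVING MIN(reading) >= 17.0

Result:
location | MIN(reading)
---------+-------------
Lab-A    | 21.1        
Lab-B    | 51.5        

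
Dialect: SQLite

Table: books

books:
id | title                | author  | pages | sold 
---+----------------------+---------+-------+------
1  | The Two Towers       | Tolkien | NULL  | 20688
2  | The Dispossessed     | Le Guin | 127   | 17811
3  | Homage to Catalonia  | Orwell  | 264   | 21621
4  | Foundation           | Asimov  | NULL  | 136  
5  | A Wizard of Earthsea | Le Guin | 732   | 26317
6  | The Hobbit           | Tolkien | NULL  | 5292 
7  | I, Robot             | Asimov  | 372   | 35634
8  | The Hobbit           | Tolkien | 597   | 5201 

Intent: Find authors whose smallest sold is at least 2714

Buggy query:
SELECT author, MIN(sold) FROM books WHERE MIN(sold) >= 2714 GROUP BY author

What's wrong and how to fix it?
Bug: MIN() in WHERE is a misuse of aggregate

Fix: Use HAVING for the per-group MIN condition

Corrected query:
SELECT author, MIN(sold) FROM books GROUP BY author HAVING MIN(sold) >= 2714

Result:
author  | MIN(sold)
--------+----------
Le Guin | 17811    
Orwell  | 21621    
Tolkien | 5201     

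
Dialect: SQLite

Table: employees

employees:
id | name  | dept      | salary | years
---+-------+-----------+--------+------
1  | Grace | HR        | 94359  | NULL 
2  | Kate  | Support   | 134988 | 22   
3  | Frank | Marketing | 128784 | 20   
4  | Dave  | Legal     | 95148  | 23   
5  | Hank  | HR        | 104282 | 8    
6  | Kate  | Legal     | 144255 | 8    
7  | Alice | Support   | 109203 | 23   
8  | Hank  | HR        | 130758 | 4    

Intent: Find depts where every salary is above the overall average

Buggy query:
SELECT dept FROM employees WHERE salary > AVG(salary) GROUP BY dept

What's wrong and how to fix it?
Bug: WHERE evaluates per row before aggregation, so AVG() is unavailable

Fix: Compute the overall average in a scalar subquery and compare each group's MIN against it in HAVING

Corrected query:
SELECT dept FROM employees GROUP BY dept HAVING MIN(salary) > (SELECT AVG(salary) FROM employees)

Result:
dept     
---------
Marketing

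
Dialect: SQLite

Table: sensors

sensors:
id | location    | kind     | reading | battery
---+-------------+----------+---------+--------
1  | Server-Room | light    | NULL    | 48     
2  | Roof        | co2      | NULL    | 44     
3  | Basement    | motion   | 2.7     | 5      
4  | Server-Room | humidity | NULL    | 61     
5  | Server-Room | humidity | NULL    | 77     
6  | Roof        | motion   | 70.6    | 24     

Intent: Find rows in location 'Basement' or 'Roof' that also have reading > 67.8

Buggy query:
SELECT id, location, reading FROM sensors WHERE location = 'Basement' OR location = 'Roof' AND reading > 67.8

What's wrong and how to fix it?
Bug: Without parentheses, AND is evaluated before OR, so the reading filter only applies to the 'Roof' branch

Fix: Add parentheses around the OR so the AND applies to both alternatives

Corrected query:
SELECT id, location, reading FROM sensors WHERE (location = 'Basement' OR location = 'Roof') AND reading > 67.8

Result:
id | location | reading
---+----------+--------
6  | Roof     | 70.6   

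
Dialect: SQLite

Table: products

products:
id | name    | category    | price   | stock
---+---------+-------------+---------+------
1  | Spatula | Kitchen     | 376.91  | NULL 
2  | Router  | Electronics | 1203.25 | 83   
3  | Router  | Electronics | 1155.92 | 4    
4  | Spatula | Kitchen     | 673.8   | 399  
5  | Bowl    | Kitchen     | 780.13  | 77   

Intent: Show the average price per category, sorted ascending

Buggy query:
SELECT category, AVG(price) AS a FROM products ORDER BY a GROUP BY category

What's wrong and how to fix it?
Bug: ORDER BY appears before GROUP BY; SQL clause order requires GROUP BY first

Fix: Reorder: SELECT … FROM … GROUP BY … ORDER BY …

Corrected query:
SELECT category, AVG(price) AS a FROM products GROUP BY category ORDER BY a

Result:
category    | a       
------------+---------
Kitchen     | 610.28  
Electronics | 1179.585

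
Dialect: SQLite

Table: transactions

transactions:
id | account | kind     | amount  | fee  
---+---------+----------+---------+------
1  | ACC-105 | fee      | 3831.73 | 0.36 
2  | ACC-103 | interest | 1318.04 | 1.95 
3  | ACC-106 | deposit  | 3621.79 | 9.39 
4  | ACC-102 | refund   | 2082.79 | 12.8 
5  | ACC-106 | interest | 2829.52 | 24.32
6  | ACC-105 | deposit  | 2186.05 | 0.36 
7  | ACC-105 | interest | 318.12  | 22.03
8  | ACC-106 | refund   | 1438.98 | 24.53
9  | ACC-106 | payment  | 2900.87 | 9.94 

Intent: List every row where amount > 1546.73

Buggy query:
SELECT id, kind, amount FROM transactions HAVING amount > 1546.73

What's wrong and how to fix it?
Bug: HAVING filters the output of aggregation, but this query has no GROUP BY and no aggregate functions, so SQLite rejects it (HAVING clause on a non-aggregate query); the condition here is per row

Fix: Use WHERE for row-level filtering

Corrected query:
SELECT id, kind, amount FROM transactions WHERE amount > 1546.73

Result:
id | kind     | amount 
---+----------+--------
1  | fee      | 3831.73
3  | deposit  | 3621.79
4  | refund   | 2082.79
5  | interest | 2829.52
6  | deposit  | 2186.05
9  | payment  | 2900.87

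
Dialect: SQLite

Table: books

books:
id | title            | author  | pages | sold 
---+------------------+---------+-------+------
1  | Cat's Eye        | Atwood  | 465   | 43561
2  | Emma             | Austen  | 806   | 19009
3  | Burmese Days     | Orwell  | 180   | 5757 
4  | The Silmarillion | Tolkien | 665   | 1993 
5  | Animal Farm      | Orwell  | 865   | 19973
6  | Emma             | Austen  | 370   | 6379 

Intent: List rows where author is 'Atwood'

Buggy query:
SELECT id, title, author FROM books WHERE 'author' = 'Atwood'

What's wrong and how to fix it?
Bug: Single quotes denote string literals in SQL; the column name is being compared as a constant string

Fix: Reference the column as author without single quotes

Corrected query:
SELECT id, title, author FROM books WHERE author = 'Atwood'

Result:
id | title     | author
---+-----------+-------
1  | Cat's Eye | Atwood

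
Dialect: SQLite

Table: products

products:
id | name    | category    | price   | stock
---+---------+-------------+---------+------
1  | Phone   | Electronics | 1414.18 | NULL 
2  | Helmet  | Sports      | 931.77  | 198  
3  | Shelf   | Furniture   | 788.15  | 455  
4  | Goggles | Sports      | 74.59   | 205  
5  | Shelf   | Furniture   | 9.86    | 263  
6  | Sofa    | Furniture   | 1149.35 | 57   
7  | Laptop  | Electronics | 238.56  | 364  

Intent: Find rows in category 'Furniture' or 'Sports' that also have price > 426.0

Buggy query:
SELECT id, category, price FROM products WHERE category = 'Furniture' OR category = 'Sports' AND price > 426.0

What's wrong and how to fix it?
Bug: AND binds tighter than OR, so this parses as category = 'Furniture' OR (category = 'Sports' AND price > 426.0)

Fix: Group the OR with parentheses (or use IN), then AND the threshold

Corrected query:
SELECT id, category, price FROM products WHERE (category = 'Furniture' OR category = 'Sports') AND price > 426.0

Result:
id | category  | price  
---+-----------+--------
2  | Sports    | 931.77 
3  | Furniture | 788.15 
6  | Furniture | 1149.35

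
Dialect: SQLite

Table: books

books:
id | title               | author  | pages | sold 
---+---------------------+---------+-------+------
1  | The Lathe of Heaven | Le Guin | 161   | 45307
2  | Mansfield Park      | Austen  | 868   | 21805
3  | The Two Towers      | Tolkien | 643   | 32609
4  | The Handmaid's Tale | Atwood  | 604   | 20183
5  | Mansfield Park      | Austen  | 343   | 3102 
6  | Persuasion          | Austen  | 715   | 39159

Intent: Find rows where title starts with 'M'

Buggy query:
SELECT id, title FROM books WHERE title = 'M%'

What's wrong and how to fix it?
Bug: '=' compares the literal string including the % character; pattern matching needs LIKE

Fix: Use LIKE for wildcard pattern matching

Corrected query:
SELECT id, title FROM books WHERE title LIKE 'M%'

Result:
id | title         
---+---------------
2  | Mansfield Park
5  | Mansfield Park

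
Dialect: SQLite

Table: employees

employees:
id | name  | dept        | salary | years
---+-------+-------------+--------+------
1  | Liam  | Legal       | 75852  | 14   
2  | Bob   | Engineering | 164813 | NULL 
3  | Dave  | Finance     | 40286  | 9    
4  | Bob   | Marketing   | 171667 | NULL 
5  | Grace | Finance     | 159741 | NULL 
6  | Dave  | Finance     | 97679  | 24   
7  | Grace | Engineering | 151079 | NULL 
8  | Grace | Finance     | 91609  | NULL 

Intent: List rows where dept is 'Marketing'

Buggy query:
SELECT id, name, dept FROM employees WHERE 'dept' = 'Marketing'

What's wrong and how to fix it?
Bug: Single quotes denote string literals in SQL; the column name is being compared as a constant string

Fix: Reference the column as dept without single quotes

Corrected query:
SELECT id, name, dept FROM employees WHERE dept = 'Marketing'

Result:
id | name | dept     
---+------+----------
4  | Bob  | Marketing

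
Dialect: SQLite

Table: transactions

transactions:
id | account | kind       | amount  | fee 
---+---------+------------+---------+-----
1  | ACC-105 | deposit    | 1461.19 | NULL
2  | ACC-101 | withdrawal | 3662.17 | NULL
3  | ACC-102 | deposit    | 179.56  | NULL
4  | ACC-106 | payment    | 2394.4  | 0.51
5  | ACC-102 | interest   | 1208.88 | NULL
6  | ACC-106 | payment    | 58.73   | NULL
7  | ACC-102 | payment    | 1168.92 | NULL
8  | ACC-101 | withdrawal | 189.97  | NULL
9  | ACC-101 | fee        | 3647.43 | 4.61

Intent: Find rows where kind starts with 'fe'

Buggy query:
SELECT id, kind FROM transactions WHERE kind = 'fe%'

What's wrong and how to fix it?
Bug: Wildcards only work with LIKE; '=' treats '%' as a literal character

Fix: Replace '=' with LIKE so 'fe%' is treated as a pattern

Corrected query:
SELECT id, kind FROM transactions WHERE kind LIKE 'fe%'

Result:
id | kind
---+-----
9  | fee 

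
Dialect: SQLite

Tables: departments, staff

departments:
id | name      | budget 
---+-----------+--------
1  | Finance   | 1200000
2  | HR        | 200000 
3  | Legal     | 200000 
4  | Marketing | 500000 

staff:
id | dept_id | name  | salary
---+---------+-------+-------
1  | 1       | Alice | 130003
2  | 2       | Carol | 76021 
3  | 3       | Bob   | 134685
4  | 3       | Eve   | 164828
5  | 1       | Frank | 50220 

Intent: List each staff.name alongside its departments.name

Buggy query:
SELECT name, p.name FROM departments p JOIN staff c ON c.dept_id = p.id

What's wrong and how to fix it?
Bug: Both tables have a 'name' column; the unqualified reference is ambiguous

Fix: Prefix ambiguous columns with the table alias

Corrected query:
SELECT c.name, p.name FROM departments p JOIN staff c ON c.dept_id = p.id

Result:
name  | name   
------+--------
Alice | Finance
Carol | HR     
Bob   | Legal  
Eve   | Legal  
Frank | Finance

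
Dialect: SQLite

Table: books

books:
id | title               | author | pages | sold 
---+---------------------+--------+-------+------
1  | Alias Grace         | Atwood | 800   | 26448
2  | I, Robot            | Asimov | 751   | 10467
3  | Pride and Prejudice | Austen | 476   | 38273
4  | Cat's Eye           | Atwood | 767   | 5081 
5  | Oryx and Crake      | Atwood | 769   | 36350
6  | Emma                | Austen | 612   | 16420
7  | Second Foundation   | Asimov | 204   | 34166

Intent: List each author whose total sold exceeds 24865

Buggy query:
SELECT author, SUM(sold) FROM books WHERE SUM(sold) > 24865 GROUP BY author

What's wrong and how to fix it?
Bug: WHERE runs before GROUP BY, so aggregates aren't available there

Fix: Move the aggregate condition to a HAVING clause

Corrected query:
SELECT author, SUM(sold) FROM books GROUP BY author HAVING SUM(sold) > 24865

Result:
author | SUM(sold)
-------+----------
Asimov | 44633    
Atwood | 67879    
Austen | 54693    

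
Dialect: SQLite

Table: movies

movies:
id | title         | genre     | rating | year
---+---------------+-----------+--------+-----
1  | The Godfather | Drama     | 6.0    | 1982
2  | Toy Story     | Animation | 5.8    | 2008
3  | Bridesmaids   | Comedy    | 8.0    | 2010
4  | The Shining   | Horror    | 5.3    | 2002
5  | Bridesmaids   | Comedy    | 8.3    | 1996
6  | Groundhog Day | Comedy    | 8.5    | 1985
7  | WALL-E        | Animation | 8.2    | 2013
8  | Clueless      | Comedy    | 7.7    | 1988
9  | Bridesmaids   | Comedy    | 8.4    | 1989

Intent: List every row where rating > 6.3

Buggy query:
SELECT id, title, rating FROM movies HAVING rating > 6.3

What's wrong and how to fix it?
Bug: This is a non-aggregate query (no GROUP BY, no aggregates), so in SQLite the HAVING clause is invalid here; a row-level condition belongs in WHERE

Fix: Use WHERE for row-level filtering

Corrected query:
SELECT id, title, rating FROM movies WHERE rating > 6.3

Result:
id | title         | rating
---+---------------+-------
3  | Bridesmaids   | 8     
5  | Bridesmaids   | 8.3   
6  | Groundhog Day | 8.5   
7  | WALL-E        | 8.2   
8  | Clueless      | 7.7   
9  | Bridesmaids   | 8.4   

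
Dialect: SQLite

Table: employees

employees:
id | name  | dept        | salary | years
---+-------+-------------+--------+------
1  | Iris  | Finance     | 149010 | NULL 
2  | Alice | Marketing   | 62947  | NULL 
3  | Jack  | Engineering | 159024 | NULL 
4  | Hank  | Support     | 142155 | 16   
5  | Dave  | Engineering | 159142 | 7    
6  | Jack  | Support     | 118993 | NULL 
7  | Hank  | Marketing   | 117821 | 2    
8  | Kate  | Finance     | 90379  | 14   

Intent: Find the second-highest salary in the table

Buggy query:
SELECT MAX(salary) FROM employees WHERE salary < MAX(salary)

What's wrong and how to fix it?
Bug: MAX(salary) on the right of the comparison is an aggregate-in-WHERE error

Fix: Compute the overall MAX in a subquery, then take MAX of rows below it

Corrected query:
SELECT MAX(salary) FROM employees WHERE salary < (SELECT MAX(salary) FROM employees)

Result:
MAX(salary)
-----------
159024     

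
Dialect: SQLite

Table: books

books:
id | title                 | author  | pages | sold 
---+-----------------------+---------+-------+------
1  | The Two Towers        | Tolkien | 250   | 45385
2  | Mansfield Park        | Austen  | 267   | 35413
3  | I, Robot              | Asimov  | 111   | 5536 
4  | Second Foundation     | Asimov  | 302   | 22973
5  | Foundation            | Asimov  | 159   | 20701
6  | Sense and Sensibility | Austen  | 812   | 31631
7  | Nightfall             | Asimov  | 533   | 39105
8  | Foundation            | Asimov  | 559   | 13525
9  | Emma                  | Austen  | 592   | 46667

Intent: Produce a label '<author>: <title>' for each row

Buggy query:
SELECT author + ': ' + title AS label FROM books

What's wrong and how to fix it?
Bug: SQLite uses || for string concatenation; + coerces text to numbers (yielding 0)

Fix: Replace + with || to concatenate text

Corrected query:
SELECT author || ': ' || title AS label FROM books

Result:
label                        
-----------------------------
Tolkien: The Two Towers      
Austen: Mansfield Park       
Asimov: I, Robot             
Asimov: Second Foundation    
Asimov: Foundation           
Austen: Sense and Sensibility
Asimov: Nightfall            
Asimov: Foundation           
Austen: Emma                 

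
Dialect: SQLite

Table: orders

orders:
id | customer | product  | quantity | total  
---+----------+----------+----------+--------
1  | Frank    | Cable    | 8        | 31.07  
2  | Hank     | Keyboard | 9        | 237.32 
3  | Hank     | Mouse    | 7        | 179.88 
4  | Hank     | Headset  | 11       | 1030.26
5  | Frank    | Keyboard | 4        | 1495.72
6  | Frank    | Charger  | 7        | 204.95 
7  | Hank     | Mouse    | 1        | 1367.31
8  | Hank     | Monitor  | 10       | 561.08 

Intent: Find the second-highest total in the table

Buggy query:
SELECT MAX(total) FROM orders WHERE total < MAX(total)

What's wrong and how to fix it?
Bug: The inner MAX is an aggregate inside WHERE, which is not allowed

Fix: Compute the overall MAX in a subquery, then take MAX of rows below it

Corrected query:
SELECT MAX(total) FROM orders WHERE total < (SELECT MAX(total) FROM orders)

Result:
MAX(total)
----------
1367.31   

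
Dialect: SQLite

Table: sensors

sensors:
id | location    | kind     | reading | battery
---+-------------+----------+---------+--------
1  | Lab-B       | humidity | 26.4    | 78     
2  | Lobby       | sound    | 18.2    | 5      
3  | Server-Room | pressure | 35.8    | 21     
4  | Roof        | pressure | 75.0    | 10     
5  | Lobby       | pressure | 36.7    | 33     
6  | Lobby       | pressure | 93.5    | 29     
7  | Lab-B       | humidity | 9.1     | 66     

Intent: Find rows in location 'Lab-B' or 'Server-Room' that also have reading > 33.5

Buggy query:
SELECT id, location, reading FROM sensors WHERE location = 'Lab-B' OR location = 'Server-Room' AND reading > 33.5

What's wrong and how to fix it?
Bug: Without parentheses, AND is evaluated before OR, so the reading filter only applies to the 'Server-Room' branch

Fix: Add parentheses around the OR so the AND applies to both alternatives

Corrected query:
SELECT id, location, reading FROM sensors WHERE (location = 'Lab-B' OR location = 'Server-Room') AND reading > 33.5

Result:
id | location    | reading
---+-------------+--------
3  | Server-Room | 35.8   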